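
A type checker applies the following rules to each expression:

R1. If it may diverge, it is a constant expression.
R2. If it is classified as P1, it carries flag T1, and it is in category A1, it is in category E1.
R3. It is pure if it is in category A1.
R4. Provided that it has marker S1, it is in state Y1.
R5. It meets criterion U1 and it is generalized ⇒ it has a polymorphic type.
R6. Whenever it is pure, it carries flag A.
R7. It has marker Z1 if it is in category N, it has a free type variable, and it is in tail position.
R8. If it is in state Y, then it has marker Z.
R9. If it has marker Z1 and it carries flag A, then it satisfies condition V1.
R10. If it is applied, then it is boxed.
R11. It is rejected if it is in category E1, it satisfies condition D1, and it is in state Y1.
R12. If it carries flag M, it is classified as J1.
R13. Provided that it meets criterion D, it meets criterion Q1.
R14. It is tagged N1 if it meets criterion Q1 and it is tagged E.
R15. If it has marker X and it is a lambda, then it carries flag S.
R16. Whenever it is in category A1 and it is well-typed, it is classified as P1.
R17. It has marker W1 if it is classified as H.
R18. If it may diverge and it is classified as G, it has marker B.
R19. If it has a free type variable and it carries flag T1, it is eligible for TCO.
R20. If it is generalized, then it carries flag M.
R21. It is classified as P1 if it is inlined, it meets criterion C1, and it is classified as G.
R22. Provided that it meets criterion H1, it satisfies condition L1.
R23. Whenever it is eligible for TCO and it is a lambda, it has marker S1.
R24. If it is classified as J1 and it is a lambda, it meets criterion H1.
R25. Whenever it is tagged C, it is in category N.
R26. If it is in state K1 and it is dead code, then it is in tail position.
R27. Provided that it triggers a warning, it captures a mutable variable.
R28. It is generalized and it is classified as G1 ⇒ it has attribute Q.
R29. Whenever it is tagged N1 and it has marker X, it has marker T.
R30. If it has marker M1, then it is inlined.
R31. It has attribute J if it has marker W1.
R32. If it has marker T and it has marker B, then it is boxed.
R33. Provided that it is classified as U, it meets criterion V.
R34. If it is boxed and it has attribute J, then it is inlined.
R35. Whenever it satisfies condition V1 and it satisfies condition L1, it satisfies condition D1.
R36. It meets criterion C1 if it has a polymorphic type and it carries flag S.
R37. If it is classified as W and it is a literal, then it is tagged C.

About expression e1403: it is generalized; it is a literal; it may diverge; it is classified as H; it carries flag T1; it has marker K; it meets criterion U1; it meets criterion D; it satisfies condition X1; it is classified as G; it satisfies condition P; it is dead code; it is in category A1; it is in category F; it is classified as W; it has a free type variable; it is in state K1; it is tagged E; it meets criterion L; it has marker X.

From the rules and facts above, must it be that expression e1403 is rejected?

Forward chaining from the given facts derives: is a constant expression, is pure, has a polymorphic type, carries flag A, meets criterion Q1, is tagged N1, has marker W1, has marker B, is eligible for TCO, carries flag M, is in tail position, has marker T, has attribute J, is boxed, is inlined, is tagged C, is classified as J1, is in category N, has marker Z1, satisfies condition V1.
The only rule concluding "it is rejected" is R11, which needs "it is in category E1"; that is never established.

No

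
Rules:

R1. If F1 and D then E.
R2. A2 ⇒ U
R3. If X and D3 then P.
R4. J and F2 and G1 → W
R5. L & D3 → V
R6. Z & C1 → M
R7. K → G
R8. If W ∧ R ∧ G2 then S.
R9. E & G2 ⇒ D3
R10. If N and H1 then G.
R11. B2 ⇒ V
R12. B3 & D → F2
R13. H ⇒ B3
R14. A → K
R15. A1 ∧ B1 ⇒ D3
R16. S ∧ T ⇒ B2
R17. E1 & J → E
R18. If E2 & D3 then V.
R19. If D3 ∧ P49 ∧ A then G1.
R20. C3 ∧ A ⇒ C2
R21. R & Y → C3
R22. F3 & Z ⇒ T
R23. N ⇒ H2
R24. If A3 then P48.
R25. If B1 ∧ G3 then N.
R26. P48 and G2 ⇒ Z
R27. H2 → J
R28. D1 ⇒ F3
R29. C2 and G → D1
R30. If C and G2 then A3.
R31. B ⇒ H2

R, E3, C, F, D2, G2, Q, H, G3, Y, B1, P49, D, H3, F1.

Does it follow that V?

No

Forward chaining from the given facts derives: E, D3, B3, C3, N, A3, F2, H2, P48, Z, J.
Rules concluding V: R5 needs L; R11 needs B2; R18 needs E2 — none of these are established.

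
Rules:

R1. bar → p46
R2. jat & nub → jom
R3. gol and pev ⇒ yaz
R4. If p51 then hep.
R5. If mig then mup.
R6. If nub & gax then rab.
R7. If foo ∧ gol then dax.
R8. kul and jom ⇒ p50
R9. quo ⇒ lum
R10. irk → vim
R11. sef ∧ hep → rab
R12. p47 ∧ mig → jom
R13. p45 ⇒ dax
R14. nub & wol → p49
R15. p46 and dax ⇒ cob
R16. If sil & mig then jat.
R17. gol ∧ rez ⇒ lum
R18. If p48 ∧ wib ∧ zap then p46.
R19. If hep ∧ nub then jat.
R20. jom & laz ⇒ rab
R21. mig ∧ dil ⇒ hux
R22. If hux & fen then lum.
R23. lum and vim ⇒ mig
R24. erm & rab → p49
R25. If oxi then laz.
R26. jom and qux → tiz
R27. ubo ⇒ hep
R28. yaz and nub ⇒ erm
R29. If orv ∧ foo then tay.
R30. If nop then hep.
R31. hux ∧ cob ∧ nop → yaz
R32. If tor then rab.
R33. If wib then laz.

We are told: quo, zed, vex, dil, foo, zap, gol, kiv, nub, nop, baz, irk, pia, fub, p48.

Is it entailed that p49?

No

Forward chaining from the given facts derives: dax, lum, vim, mig, hep, mup, jat, hux, jom.
Rules concluding p49: R14 needs wol; R24 needs erm — none of these are established.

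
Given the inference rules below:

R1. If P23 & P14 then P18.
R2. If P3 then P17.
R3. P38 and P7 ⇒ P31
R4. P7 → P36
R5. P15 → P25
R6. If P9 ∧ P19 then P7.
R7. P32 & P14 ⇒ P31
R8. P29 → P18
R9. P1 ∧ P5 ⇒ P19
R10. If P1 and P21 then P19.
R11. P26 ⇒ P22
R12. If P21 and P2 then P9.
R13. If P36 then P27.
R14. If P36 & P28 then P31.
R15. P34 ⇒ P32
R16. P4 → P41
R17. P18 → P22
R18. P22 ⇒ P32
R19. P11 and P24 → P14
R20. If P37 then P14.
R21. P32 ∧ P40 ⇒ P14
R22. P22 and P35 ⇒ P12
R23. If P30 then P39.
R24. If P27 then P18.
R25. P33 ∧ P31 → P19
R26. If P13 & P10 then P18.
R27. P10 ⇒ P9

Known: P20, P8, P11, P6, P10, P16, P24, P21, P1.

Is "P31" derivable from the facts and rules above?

P19  (by R10: P1, P21)
P14  (by R19: P11, P24)
P9  (by R27: P10)
P7  (by R6: P9, P19)
P36  (by R4: P7)
P27  (by R13: P36)
P18  (by R24: P27)
P22  (by R17: P18)
P32  (by R18: P22)
P31  (by R7: P32, P14)

Yes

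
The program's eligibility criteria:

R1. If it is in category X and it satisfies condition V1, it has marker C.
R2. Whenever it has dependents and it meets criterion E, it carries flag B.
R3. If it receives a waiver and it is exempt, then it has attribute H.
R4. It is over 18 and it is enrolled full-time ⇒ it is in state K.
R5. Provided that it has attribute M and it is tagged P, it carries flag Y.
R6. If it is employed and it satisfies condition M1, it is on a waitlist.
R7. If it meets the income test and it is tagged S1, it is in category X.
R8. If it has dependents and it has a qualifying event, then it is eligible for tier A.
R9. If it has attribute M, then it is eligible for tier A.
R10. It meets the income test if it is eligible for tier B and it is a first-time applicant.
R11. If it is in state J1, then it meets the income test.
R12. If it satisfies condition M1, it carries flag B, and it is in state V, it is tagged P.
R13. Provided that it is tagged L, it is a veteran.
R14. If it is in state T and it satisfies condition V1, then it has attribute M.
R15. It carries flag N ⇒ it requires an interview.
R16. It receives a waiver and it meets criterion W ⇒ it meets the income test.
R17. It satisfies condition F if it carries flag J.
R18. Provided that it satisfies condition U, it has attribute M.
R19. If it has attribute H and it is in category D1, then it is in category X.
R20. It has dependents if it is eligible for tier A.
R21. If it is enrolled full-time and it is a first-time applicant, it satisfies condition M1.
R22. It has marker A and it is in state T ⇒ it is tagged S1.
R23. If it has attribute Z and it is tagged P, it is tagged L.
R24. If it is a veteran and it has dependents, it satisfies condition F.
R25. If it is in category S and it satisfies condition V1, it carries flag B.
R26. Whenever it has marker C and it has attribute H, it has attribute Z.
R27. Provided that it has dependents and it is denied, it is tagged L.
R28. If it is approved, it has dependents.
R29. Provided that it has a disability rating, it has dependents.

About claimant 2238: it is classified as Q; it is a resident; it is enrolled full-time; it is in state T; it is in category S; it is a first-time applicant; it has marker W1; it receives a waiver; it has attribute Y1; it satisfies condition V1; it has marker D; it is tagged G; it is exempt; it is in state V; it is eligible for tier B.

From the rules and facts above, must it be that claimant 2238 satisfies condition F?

Forward chaining from the given facts derives: has attribute H, meets the income test, has attribute M, satisfies condition M1, carries flag B, is eligible for tier A, is tagged P, has dependents, carries flag Y.
Rules concluding "it satisfies condition F": R17 needs "it carries flag J"; R24 needs "it is a veteran" — none of these are established.

No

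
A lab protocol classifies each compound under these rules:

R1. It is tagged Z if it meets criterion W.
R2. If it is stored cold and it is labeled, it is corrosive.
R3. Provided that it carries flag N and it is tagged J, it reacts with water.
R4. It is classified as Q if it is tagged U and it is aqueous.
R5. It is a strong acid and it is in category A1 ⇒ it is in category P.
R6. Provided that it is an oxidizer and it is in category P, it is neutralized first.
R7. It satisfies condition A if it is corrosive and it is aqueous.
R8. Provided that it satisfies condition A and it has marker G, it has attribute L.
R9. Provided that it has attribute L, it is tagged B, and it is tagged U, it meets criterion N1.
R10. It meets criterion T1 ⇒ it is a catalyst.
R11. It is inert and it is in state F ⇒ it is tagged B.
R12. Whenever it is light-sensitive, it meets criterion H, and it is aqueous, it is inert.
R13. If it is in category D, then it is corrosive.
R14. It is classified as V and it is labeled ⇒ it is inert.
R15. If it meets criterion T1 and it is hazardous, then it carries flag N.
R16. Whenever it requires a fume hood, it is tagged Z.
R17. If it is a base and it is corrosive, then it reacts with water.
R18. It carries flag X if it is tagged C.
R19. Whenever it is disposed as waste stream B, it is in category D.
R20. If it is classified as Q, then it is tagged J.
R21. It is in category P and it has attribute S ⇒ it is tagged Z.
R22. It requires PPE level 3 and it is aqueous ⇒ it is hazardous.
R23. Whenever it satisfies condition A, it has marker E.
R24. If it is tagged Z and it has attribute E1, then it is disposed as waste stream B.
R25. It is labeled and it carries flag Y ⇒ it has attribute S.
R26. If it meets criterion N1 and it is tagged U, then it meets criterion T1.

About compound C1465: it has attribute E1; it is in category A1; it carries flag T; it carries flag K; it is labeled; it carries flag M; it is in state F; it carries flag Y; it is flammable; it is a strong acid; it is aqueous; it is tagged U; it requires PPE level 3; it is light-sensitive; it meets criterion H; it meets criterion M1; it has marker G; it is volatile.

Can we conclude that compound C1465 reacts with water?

Yes

By R4 (it is tagged U, it is aqueous): it is classified as Q.
By R5 (it is a strong acid, it is in category A1): it is in category P.
By R12 (it is light-sensitive, it meets criterion H, it is aqueous): it is inert.
By R20 (it is classified as Q): it is tagged J.
By R22 (it requires PPE level 3, it is aqueous): it is hazardous.
By R25 (it is labeled, it carries flag Y): it has attribute S.
By R11 (it is inert, it is in state F): it is tagged B.
By R21 (it is in category P, it has attribute S): it is tagged Z.
By R24 (it is tagged Z, it has attribute E1): it is disposed as waste stream B.
By R19 (it is disposed as waste stream B): it is in category D.
By R13 (it is in category D): it is corrosive.
By R7 (it is corrosive, it is aqueous): it satisfies condition A.
By R8 (it satisfies condition A, it has marker G): it has attribute L.
By R9 (it has attribute L, it is tagged B, it is tagged U): it meets criterion N1.
By R26 (it meets criterion N1, it is tagged U): it meets criterion T1.
By R15 (it meets criterion T1, it is hazardous): it carries flag N.
By R3 (it carries flag N, it is tagged J): it reacts with water.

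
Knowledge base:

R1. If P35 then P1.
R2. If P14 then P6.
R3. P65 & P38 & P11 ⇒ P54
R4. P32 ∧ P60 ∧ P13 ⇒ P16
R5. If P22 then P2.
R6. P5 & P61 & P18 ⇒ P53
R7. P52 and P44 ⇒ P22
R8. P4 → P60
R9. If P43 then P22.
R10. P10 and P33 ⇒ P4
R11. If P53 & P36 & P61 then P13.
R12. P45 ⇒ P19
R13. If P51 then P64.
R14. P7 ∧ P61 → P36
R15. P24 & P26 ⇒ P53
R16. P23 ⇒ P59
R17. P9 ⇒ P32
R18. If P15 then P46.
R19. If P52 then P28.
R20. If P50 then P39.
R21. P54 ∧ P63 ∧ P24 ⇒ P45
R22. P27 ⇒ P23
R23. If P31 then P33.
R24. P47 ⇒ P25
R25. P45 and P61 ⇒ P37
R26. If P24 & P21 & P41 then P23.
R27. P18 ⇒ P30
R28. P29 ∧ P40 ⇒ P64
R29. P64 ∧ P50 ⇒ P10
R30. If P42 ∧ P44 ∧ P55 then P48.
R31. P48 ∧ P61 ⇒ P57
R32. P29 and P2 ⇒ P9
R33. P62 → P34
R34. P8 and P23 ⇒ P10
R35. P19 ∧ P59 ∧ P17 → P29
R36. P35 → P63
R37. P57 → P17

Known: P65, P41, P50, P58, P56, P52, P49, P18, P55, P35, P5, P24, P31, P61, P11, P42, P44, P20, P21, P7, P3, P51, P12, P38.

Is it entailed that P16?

Yes

P54  (by R3: P65, P38, P11)
P53  (by R6: P5, P61, P18)
P22  (by R7: P52, P44)
P64  (by R13: P51)
P36  (by R14: P7, P61)
P33  (by R23: P31)
P23  (by R26: P24, P21, P41)
P10  (by R29: P64, P50)
P48  (by R30: P42, P44, P55)
P57  (by R31: P48, P61)
P63  (by R36: P35)
P17  (by R37: P57)
P2  (by R5: P22)
P4  (by R10: P10, P33)
P13  (by R11: P53, P36, P61)
P59  (by R16: P23)
P45  (by R21: P54, P63, P24)
P60  (by R8: P4)
P19  (by R12: P45)
P29  (by R35: P19, P59, P17)
P9  (by R32: P29, P2)
P32  (by R17: P9)
P16  (by R4: P32, P60, P13)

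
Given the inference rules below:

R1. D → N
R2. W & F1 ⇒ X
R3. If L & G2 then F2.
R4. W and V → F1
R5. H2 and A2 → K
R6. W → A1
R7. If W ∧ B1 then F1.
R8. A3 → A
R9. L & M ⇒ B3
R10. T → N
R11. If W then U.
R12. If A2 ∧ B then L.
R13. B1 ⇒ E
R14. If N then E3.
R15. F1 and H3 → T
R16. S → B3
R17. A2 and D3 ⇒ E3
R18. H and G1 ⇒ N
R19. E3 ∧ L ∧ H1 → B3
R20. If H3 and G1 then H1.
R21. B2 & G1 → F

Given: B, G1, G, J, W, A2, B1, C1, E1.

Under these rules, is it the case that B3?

Forward chaining from the given facts derives: A1, F1, U, L, E, X.
Rules concluding B3: R9 needs M; R16 needs S; R19 needs E3 — none of these are established.

No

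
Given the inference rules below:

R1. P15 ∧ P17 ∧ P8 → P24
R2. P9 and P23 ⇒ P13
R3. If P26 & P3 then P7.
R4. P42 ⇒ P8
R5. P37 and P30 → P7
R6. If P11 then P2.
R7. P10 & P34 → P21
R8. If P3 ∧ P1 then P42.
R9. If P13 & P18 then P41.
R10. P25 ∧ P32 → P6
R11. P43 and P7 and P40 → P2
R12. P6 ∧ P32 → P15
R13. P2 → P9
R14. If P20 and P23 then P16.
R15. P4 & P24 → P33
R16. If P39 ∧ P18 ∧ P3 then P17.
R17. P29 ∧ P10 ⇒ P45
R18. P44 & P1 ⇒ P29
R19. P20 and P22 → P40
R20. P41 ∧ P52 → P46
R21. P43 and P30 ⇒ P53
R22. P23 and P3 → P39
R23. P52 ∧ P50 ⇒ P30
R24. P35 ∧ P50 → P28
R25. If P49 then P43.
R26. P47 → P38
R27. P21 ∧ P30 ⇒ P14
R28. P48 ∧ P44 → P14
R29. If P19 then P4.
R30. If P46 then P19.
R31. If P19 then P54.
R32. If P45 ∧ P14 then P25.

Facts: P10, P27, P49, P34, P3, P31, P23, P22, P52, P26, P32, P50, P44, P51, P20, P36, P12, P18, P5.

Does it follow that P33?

No

Forward chaining from the given facts derives: P7, P21, P16, P40, P39, P30, P43, P14, P2, P9, P17, P53, P13, P41, P46, P19, P54, P4.
The only rule concluding P33 is R15, which needs P24; that is never established.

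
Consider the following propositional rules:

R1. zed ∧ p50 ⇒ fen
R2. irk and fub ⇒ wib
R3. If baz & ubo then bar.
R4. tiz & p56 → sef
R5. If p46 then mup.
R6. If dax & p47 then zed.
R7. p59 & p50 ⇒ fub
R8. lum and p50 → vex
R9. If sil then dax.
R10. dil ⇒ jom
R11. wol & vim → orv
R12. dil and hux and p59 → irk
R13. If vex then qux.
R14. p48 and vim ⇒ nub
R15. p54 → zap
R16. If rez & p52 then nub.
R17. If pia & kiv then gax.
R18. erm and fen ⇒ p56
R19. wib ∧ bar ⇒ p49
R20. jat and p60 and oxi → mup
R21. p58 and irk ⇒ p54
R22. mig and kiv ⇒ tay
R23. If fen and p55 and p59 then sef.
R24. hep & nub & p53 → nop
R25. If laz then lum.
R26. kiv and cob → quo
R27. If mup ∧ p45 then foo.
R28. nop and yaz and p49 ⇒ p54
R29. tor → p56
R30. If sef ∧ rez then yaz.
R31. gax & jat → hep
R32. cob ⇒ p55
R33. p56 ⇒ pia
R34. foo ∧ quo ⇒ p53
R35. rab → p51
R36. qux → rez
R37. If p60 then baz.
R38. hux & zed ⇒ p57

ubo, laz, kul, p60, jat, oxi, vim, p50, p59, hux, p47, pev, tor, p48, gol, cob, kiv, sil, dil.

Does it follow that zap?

Forward chaining from the given facts derives: fub, dax, jom, irk, nub, mup, lum, quo, p56, p55, pia, baz, wib, bar, zed, vex, qux, gax, p49, hep, rez, p57, fen, sef, yaz.
The only rule concluding zap is R15, which needs p54; that is never established.

No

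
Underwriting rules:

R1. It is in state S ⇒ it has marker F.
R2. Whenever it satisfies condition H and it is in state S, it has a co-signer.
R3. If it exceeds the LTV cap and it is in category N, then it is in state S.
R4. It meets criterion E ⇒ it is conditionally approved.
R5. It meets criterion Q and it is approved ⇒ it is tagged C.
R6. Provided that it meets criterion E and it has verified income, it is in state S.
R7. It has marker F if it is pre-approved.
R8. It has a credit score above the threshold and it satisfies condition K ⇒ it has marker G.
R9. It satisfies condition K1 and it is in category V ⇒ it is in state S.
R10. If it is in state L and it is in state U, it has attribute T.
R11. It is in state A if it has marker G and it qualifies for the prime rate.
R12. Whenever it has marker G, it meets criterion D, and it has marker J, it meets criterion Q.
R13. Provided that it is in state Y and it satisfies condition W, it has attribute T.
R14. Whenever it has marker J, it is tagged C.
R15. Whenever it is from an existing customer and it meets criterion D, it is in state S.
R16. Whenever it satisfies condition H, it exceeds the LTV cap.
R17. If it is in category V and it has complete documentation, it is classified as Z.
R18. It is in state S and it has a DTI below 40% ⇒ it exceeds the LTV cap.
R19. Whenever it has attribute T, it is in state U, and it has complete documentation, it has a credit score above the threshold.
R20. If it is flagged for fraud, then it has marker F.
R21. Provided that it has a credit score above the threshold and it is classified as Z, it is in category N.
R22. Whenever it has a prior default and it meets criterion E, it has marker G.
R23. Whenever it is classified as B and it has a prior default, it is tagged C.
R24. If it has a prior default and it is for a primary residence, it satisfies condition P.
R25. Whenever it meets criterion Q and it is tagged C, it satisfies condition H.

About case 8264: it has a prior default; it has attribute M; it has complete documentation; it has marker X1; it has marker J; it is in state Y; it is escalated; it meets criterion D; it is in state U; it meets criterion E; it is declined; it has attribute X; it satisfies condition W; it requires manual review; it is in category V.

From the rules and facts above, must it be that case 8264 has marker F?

By R13 (it is in state Y, it satisfies condition W): it has attribute T.
By R14 (it has marker J): it is tagged C.
By R17 (it is in category V, it has complete documentation): it is classified as Z.
By R19 (it has attribute T, it is in state U, it has complete documentation): it has a credit score above the threshold.
By R21 (it has a credit score above the threshold, it is classified as Z): it is in category N.
By R22 (it has a prior default, it meets criterion E): it has marker G.
By R12 (it has marker G, it meets criterion D, it has marker J): it meets criterion Q.
By R25 (it meets criterion Q, it is tagged C): it satisfies condition H.
By R16 (it satisfies condition H): it exceeds the LTV cap.
By R3 (it exceeds the LTV cap, it is in category N): it is in state S.
By R1 (it is in state S): it has marker F.

Yes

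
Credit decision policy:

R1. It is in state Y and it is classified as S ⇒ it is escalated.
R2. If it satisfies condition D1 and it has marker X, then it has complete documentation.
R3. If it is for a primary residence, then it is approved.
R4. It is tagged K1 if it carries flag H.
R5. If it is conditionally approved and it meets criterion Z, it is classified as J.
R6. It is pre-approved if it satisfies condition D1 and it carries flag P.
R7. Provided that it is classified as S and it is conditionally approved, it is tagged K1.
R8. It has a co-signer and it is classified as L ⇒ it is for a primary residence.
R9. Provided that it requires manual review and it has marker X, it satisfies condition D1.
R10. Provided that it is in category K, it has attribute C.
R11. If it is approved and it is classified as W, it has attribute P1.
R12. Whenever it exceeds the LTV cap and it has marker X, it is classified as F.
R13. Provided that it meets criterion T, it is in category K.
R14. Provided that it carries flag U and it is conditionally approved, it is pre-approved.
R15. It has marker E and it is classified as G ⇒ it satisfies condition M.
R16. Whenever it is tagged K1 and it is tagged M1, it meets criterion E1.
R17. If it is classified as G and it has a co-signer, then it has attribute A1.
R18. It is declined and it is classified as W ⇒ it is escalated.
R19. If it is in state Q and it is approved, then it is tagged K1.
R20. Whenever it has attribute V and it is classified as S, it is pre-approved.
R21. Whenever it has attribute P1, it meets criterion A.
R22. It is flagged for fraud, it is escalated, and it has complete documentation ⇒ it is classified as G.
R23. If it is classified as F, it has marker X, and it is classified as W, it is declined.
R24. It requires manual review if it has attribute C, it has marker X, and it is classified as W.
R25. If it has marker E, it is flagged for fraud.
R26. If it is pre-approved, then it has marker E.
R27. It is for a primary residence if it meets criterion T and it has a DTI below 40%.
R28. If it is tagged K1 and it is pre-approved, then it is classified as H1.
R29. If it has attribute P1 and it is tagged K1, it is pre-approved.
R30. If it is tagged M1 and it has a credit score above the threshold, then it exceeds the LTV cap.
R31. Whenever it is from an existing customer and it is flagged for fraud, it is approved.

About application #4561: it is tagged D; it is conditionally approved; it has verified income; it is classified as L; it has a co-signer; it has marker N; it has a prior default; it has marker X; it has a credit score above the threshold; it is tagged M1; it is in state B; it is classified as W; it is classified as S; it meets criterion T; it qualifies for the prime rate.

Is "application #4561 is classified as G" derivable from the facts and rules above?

By R7 (it is classified as S, it is conditionally approved): it is tagged K1.
By R8 (it has a co-signer, it is classified as L): it is for a primary residence.
By R13 (it meets criterion T): it is in category K.
By R30 (it is tagged M1, it has a credit score above the threshold): it exceeds the LTV cap.
By R3 (it is for a primary residence): it is approved.
By R10 (it is in category K): it has attribute C.
By R11 (it is approved, it is classified as W): it has attribute P1.
By R12 (it exceeds the LTV cap, it has marker X): it is classified as F.
By R23 (it is classified as F, it has marker X, it is classified as W): it is declined.
By R24 (it has attribute C, it has marker X, it is classified as W): it requires manual review.
By R29 (it has attribute P1, it is tagged K1): it is pre-approved.
By R9 (it requires manual review, it has marker X): it satisfies condition D1.
By R18 (it is declined, it is classified as W): it is escalated.
By R26 (it is pre-approved): it has marker E.
By R2 (it satisfies condition D1, it has marker X): it has complete documentation.
By R25 (it has marker E): it is flagged for fraud.
By R22 (it is flagged for fraud, it is escalated, it has complete documentation): it is classified as G.

Yes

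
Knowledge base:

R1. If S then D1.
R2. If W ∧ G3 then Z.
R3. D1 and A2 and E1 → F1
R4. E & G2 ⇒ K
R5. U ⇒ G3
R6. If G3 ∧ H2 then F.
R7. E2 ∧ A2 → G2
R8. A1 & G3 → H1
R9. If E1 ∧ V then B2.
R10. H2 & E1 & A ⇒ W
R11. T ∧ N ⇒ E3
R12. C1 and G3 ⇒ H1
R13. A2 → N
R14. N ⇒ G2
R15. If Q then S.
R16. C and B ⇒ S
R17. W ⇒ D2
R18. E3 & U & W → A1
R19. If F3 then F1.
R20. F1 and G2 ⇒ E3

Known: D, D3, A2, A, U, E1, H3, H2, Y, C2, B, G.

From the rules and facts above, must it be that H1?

Forward chaining from the given facts derives: G3, F, W, N, G2, D2, Z.
Rules concluding H1: R8 needs A1; R12 needs C1 — none of these are established.

No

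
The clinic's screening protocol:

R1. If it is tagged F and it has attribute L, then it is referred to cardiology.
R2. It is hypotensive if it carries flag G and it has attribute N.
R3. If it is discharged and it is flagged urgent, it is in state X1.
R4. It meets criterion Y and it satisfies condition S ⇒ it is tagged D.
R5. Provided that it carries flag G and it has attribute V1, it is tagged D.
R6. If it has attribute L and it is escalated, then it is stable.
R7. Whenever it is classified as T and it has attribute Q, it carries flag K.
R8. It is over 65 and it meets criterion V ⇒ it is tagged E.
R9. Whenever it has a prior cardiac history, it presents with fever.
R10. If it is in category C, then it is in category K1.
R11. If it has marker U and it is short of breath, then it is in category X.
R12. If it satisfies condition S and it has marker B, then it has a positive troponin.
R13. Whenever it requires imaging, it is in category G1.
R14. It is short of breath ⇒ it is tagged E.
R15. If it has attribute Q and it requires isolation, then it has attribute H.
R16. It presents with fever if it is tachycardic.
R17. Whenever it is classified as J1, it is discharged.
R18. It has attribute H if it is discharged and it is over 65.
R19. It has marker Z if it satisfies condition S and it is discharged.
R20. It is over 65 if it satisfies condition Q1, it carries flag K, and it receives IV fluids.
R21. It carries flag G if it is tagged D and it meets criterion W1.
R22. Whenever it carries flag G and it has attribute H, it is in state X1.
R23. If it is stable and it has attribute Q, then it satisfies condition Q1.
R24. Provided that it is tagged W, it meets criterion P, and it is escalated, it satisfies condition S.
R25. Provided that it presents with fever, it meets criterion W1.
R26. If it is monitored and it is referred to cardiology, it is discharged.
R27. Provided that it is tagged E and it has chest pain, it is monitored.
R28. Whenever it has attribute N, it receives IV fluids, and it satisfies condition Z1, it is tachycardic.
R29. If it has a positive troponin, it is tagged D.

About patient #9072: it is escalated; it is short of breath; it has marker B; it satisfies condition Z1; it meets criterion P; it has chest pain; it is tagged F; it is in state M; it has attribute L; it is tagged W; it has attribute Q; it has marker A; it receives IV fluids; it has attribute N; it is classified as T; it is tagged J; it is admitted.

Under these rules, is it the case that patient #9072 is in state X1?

Yes

By R1 (it is tagged F, it has attribute L): it is referred to cardiology.
By R6 (it has attribute L, it is escalated): it is stable.
By R7 (it is classified as T, it has attribute Q): it carries flag K.
By R14 (it is short of breath): it is tagged E.
By R23 (it is stable, it has attribute Q): it satisfies condition Q1.
By R24 (it is tagged W, it meets criterion P, it is escalated): it satisfies condition S.
By R27 (it is tagged E, it has chest pain): it is monitored.
By R28 (it has attribute N, it receives IV fluids, it satisfies condition Z1): it is tachycardic.
By R12 (it satisfies condition S, it has marker B): it has a positive troponin.
By R16 (it is tachycardic): it presents with fever.
By R20 (it satisfies condition Q1, it carries flag K, it receives IV fluids): it is over 65.
By R25 (it presents with fever): it meets criterion W1.
By R26 (it is monitored, it is referred to cardiology): it is discharged.
By R29 (it has a positive troponin): it is tagged D.
By R18 (it is discharged, it is over 65): it has attribute H.
By R21 (it is tagged D, it meets criterion W1): it carries flag G.
By R22 (it carries flag G, it has attribute H): it is in state X1.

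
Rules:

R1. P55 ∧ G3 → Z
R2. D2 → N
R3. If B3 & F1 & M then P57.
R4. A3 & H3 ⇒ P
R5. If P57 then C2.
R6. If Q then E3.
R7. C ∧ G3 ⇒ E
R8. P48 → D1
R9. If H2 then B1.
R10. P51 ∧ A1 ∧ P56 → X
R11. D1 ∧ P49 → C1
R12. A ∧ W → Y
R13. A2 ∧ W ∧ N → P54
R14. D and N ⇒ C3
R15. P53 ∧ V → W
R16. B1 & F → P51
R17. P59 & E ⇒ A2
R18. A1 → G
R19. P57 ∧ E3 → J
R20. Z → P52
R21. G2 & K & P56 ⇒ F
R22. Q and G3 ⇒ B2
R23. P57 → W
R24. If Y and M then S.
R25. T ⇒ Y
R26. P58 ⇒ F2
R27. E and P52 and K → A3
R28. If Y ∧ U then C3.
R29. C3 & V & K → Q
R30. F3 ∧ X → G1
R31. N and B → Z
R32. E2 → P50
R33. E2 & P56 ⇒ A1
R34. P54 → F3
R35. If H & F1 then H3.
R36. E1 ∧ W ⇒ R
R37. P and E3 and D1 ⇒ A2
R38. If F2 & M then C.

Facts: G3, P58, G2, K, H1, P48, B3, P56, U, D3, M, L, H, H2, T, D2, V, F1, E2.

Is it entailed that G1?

Forward chaining from the given facts derives: N, P57, C2, D1, B1, F, W, Y, F2, C3, Q, P50, A1, H3, C, E3, E, P51, G, J, B2, S, X.
The only rule concluding G1 is R30, which needs F3; that is never established.

No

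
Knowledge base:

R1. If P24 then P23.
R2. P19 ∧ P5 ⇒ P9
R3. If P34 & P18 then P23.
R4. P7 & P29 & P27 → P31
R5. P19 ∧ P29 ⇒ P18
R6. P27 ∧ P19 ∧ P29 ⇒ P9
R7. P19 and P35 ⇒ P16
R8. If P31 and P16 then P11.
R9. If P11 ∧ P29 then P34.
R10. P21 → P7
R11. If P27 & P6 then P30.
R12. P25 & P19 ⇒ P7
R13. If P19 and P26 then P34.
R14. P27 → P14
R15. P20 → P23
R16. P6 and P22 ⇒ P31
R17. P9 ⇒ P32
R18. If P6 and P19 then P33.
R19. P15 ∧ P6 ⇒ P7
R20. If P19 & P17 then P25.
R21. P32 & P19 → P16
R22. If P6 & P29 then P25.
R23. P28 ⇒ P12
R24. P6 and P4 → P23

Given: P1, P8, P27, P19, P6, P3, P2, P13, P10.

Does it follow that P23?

No

Forward chaining from the given facts derives: P30, P14, P33.
Rules concluding P23: R1 needs P24; R3 needs P34; R15 needs P20; R24 needs P4 — none of these are established.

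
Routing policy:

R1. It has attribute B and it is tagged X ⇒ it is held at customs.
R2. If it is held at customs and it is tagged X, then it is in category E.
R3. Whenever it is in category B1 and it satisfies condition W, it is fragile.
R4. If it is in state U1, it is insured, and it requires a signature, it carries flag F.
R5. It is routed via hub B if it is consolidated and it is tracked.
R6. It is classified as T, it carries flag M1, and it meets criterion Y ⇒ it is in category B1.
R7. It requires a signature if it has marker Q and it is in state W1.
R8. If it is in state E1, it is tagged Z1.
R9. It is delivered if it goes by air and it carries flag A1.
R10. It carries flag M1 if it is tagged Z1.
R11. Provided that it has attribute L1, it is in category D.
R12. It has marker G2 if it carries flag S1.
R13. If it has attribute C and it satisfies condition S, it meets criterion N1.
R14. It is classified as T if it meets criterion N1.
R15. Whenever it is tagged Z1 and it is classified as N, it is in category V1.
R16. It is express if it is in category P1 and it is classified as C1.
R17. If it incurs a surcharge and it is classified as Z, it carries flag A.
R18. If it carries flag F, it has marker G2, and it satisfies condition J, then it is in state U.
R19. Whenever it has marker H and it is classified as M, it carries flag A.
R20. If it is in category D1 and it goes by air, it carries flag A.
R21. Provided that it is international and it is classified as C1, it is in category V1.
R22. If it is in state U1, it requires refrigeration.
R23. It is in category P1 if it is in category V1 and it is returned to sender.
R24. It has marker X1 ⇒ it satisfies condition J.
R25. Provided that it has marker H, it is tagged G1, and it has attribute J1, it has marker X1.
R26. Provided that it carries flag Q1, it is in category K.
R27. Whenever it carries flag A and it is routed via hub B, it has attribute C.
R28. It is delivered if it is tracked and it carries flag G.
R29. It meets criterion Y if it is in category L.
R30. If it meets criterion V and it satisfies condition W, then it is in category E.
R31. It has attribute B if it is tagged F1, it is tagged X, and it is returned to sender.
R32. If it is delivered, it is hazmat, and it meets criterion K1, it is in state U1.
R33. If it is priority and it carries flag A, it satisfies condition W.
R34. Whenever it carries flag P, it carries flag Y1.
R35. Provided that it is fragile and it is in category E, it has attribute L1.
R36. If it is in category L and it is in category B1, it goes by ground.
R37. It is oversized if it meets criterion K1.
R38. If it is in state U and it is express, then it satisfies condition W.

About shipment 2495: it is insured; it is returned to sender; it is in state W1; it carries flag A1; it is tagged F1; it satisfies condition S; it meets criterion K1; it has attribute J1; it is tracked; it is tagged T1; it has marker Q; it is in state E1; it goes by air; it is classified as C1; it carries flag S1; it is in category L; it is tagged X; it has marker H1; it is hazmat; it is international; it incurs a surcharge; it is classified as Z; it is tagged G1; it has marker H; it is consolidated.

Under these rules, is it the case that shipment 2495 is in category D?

By R5 (it is consolidated, it is tracked): it is routed via hub B.
By R7 (it has marker Q, it is in state W1): it requires a signature.
By R8 (it is in state E1): it is tagged Z1.
By R9 (it goes by air, it carries flag A1): it is delivered.
By R10 (it is tagged Z1): it carries flag M1.
By R12 (it carries flag S1): it has marker G2.
By R17 (it incurs a surcharge, it is classified as Z): it carries flag A.
By R21 (it is international, it is classified as C1): it is in category V1.
By R23 (it is in category V1, it is returned to sender): it is in category P1.
By R25 (it has marker H, it is tagged G1, it has attribute J1): it has marker X1.
By R27 (it carries flag A, it is routed via hub B): it has attribute C.
By R29 (it is in category L): it meets criterion Y.
By R31 (it is tagged F1, it is tagged X, it is returned to sender): it has attribute B.
By R32 (it is delivered, it is hazmat, it meets criterion K1): it is in state U1.
By R1 (it has attribute B, it is tagged X): it is held at customs.
By R2 (it is held at customs, it is tagged X): it is in category E.
By R4 (it is in state U1, it is insured, it requires a signature): it carries flag F.
By R13 (it has attribute C, it satisfies condition S): it meets criterion N1.
By R14 (it meets criterion N1): it is classified as T.
By R16 (it is in category P1, it is classified as C1): it is express.
By R24 (it has marker X1): it satisfies condition J.
By R6 (it is classified as T, it carries flag M1, it meets criterion Y): it is in category B1.
By R18 (it carries flag F, it has marker G2, it satisfies condition J): it is in state U.
By R38 (it is in state U, it is express): it satisfies condition W.
By R3 (it is in category B1, it satisfies condition W): it is fragile.
By R35 (it is fragile, it is in category E): it has attribute L1.
By R11 (it has attribute L1): it is in category D.

Yes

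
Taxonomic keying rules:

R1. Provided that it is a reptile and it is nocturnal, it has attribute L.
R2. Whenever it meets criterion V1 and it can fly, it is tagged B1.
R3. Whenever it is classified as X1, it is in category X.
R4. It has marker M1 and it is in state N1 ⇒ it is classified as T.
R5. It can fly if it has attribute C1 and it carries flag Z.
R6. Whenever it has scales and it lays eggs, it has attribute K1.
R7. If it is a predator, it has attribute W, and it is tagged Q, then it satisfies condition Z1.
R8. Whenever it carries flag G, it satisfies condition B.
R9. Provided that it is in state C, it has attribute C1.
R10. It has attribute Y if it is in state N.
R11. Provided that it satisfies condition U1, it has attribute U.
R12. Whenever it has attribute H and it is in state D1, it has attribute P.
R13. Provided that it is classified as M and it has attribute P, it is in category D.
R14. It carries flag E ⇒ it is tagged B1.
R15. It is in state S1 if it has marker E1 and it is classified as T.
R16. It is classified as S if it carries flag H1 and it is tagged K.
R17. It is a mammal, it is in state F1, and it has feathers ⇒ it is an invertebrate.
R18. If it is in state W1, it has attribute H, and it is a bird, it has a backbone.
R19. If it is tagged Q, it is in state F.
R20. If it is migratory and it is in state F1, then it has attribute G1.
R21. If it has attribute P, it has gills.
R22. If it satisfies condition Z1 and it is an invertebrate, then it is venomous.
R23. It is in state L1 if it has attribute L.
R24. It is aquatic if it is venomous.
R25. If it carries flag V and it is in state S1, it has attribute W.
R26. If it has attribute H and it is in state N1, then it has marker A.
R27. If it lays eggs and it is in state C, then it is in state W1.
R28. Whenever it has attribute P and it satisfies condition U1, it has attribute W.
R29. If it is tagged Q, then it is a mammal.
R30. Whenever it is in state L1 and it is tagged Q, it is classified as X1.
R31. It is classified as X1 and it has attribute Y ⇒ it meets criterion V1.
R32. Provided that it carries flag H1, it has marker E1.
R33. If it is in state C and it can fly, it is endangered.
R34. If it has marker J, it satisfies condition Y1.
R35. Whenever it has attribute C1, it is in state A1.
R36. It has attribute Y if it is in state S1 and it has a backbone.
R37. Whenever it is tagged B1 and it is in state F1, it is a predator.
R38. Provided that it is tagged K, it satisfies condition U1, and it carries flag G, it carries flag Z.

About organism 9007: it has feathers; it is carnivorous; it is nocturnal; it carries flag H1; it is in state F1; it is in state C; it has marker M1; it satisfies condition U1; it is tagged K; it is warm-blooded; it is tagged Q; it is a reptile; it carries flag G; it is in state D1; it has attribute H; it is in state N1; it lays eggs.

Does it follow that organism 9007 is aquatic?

No

Forward chaining from the given facts derives: has attribute L, is classified as T, satisfies condition B, has attribute C1, has attribute U, has attribute P, is classified as S, is in state F, has gills, is in state L1, has marker A, is in state W1, has attribute W, is a mammal, is classified as X1, has marker E1, is in state A1, carries flag Z, is in category X, can fly, is in state S1, is an invertebrate, is endangered.
The only rule concluding "it is aquatic" is R24, which needs "it is venomous"; that is never established.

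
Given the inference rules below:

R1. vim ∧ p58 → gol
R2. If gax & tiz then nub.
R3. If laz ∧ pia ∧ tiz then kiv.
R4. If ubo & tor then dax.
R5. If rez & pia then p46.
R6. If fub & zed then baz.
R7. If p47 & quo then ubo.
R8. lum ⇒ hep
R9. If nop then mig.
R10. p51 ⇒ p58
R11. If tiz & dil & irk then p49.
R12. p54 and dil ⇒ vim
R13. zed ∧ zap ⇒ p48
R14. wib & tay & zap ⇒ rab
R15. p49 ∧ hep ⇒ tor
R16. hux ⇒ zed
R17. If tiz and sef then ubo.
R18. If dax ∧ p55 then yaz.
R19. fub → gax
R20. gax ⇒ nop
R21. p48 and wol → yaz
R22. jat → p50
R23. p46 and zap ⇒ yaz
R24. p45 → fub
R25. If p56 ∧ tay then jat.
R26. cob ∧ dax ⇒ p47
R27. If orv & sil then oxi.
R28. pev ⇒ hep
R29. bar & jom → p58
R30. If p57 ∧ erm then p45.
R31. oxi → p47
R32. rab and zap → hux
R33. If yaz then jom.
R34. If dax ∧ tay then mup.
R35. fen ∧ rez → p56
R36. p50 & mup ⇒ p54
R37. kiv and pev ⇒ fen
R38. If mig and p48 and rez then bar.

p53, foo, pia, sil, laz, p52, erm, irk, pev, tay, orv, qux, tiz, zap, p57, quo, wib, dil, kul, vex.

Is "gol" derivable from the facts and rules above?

Forward chaining from the given facts derives: kiv, p49, rab, oxi, hep, p45, p47, hux, fen, ubo, tor, zed, fub, dax, baz, p48, gax, nop, mup, nub, mig.
The only rule concluding gol is R1, which needs vim; that is never established.

No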